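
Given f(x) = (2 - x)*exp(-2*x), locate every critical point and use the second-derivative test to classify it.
f'(x) = (2*x - 5)*exp(-2*x)

Solve f'(x) = 0:
  f'(x) = (2*x - 5)·exp(-2*x) and exp(-2*x) > 0 for every x, so f'(x) = 0 ⇔ 2*x - 5 = 0.
  2*x - 5 = 0.
  ⇒ x = 5/2

f''(x) = 4*(3 - x)*exp(-2*x)
Second-derivative test at each critical point:
  f''(5/2) = 0.0135 > 0 → local minimum

Critical points: x = 5/2 (local minimum)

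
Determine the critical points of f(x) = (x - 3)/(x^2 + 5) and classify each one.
f'(x) = (x^2 - 2*x*(x - 3) + 5)/(x^2 + 5)^2

Solve f'(x) = 0:
  f'(x) = -(x^2 - 6*x - 5)/(x^2 + 5)^2; the denominator is positive wherever f is defined, so f'(x) = 0 ⇔ -x^2 + 6*x + 5 = 0.
  x^2 - 6*x - 5 = 0 has no rational roots; quadratic formula: x = (6 ± √56)/2.
  ⇒ x = 3 - sqrt(14) ≈ -0.7417, 3 + sqrt(14) ≈ 6.7417

f''(x) = 2*(4*x^2*(x - 3) + 3*(1 - x)*(x^2 + 5))/(x^2 + 5)^3
Second-derivative test at each critical point:
  f''(-0.7417) = 0.2429 > 0 → local minimum
  f''(6.7417) = -0.0029 < 0 → local maximum

Critical points: x = 3 - sqrt(14) ≈ -0.7417 (local minimum); x = 3 + sqrt(14) ≈ 6.7417 (local maximum)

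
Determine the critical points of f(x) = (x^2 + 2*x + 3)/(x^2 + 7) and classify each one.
f'(x) = 2*(-x^2 + 4*x + 7)/(x^4 + 14*x^2 + 49)

Solve f'(x) = 0:
  f'(x) = -2*(x^2 - 4*x - 7)/(x^2 + 7)^2; the denominator is positive wherever f is defined, so f'(x) = 0 ⇔ -2*x^2 + 8*x + 14 = 0.
  Factor: -2*x^2 + 8*x + 14 = -2*(x^2 - 4*x - 7); x^2 - 4*x - 7 = 0 has no rational roots; quadratic formula: x = (4 ± √44)/2.
  ⇒ x = 2 - sqrt(11) ≈ -1.3166, 2 + sqrt(11) ≈ 5.3166

f''(x) = 4*(x^3 - 6*x^2 - 21*x + 14)/(x^6 + 21*x^4 + 147*x^2 + 343)
Second-derivative test at each critical point:
  f''(-1.3166) = 0.1739 > 0 → local minimum
  f''(5.3166) = -0.0107 < 0 → local maximum

Critical points: x = 2 - sqrt(11) ≈ -1.3166 (local minimum); x = 2 + sqrt(11) ≈ 5.3166 (local maximum)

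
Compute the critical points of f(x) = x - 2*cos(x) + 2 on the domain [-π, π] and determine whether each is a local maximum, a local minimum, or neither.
f'(x) = 2*sin(x) + 1

Solve f'(x) = 0 on [-π, π]:
  f'(x) = 0 ⇔ sin(x) = -1/2, i.e. x = arcsin(-1/2) + 2nπ or x = π − arcsin(-1/2) + 2nπ; keep the solutions lying in [-π, π].
  ⇒ x = -5*pi/6 ≈ -2.6180, -pi/6 ≈ -0.5236

f''(x) = 2*cos(x)
Second-derivative test at each critical point:
  f''(-2.6180) = -1.7321 < 0 → local maximum
  f''(-0.5236) = 1.7321 > 0 → local minimum

Critical points: x = -5*pi/6 ≈ -2.6180 (local maximum); x = -pi/6 ≈ -0.5236 (local minimum)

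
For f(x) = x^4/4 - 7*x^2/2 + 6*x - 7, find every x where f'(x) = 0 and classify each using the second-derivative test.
f'(x) = x^3 - 7*x + 6

Solve f'(x) = 0:
  Factor: x^3 - 7*x + 6 = (x - 2)*(x - 1)*(x + 3) = 0.
  ⇒ x = -3, 1, 2

f''(x) = 3*x^2 - 7
Second-derivative test at each critical point:
  f''(-3) = 20 > 0 → local minimum
  f''(1) = -4 < 0 → local maximum
  f''(2) = 5 > 0 → local minimum

Critical points: x = -3 (local minimum); x = 1 (local maximum); x = 2 (local minimum)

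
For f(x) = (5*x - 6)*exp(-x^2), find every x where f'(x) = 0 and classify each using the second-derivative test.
f'(x) = (-2*x*(5*x - 6) + 5)*exp(-x^2)

Solve f'(x) = 0:
  f'(x) = (-10*x^2 + 12*x + 5)·exp(-x^2) and exp(-x^2) > 0 for every x, so f'(x) = 0 ⇔ -10*x^2 + 12*x + 5 = 0.
  10*x^2 - 12*x - 5 = 0 has no rational roots; quadratic formula: x = (12 ± √344)/20.
  ⇒ x = 3/5 - sqrt(86)/10 ≈ -0.3274, 3/5 + sqrt(86)/10 ≈ 1.5274

f''(x) = 2*(2*x^2*(5*x - 6) - 15*x + 6)*exp(-x^2)
Second-derivative test at each critical point:
  f''(-0.3274) = 16.6624 > 0 → local minimum
  f''(1.5274) = -1.7995 < 0 → local maximum

Critical points: x = 3/5 - sqrt(86)/10 ≈ -0.3274 (local minimum); x = 3/5 + sqrt(86)/10 ≈ 1.5274 (local maximum)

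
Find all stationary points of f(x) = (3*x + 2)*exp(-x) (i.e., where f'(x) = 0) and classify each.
f'(x) = (1 - 3*x)*exp(-x)

Solve f'(x) = 0:
  f'(x) = (1 - 3*x)·exp(-x) and exp(-x) > 0 for every x, so f'(x) = 0 ⇔ 1 - 3*x = 0.
  1 - 3*x = 0.
  ⇒ x = 1/3

f''(x) = (3*x - 4)*exp(-x)
Second-derivative test at each critical point:
  f''(1/3) = -2.1496 < 0 → local maximum

Critical points: x = 1/3 (local maximum)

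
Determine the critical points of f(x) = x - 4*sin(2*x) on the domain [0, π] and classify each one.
f'(x) = 1 - 8*cos(2*x)

Solve f'(x) = 0 on [0, π]:
  f'(x) = 0 ⇔ cos(2*x) = 1/8, i.e. 2*x = ±arccos(1/8) + 2nπ; keep the solutions lying in [0, π].
  ⇒ x = acos(1/8)/2 ≈ 0.7227, pi - acos(1/8)/2 ≈ 2.4189

f''(x) = 16*sin(2*x)
Second-derivative test at each critical point:
  f''(0.7227) = 15.8745 > 0 → local minimum
  f''(2.4189) = -15.8745 < 0 → local maximum

Critical points: x = acos(1/8)/2 ≈ 0.7227 (local minimum); x = pi - acos(1/8)/2 ≈ 2.4189 (local maximum)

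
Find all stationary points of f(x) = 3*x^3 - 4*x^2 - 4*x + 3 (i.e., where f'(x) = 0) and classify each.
f'(x) = 9*x^2 - 8*x - 4

Solve f'(x) = 0:
  9*x^2 - 8*x - 4 = 0 has no rational roots; quadratic formula: x = (8 ± √208)/18.
  ⇒ x = 4/9 - 2*sqrt(13)/9 ≈ -0.3568, 4/9 + 2*sqrt(13)/9 ≈ 1.2457

f''(x) = 18*x - 8
Second-derivative test at each critical point:
  f''(-0.3568) = -14.4222 < 0 → local maximum
  f''(1.2457) = 14.4222 > 0 → local minimum

Critical points: x = 4/9 - 2*sqrt(13)/9 ≈ -0.3568 (local maximum); x = 4/9 + 2*sqrt(13)/9 ≈ 1.2457 (local minimum)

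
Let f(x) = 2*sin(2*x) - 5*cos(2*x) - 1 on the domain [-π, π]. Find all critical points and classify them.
f'(x) = 10*sin(2*x) + 4*cos(2*x)

Solve f'(x) = 0 on [-π, π]:
  f'(x) = 0 ⇔ 2*cos(2*x) = -5*sin(2*x) ⇔ tan(2*x) = -2/5, i.e. 2*x = arctan(-2/5) + nπ; keep the solutions lying in [-π, π].
  ⇒ x = -pi/2 - atan(2/5)/2 ≈ -1.7610, -atan(2/5)/2 ≈ -0.1903, -atan(2/5)/2 + pi/2 ≈ 1.3805, pi - atan(2/5)/2 ≈ 2.9513

f''(x) = -8*sin(2*x) + 20*cos(2*x)
Second-derivative test at each critical point:
  f''(-1.7610) = -21.5407 < 0 → local maximum
  f''(-0.1903) = 21.5407 > 0 → local minimum
  f''(1.3805) = -21.5407 < 0 → local maximum
  f''(2.9513) = 21.5407 > 0 → local minimum

Critical points: x = -pi/2 - atan(2/5)/2 ≈ -1.7610 (local maximum); x = -atan(2/5)/2 ≈ -0.1903 (local minimum); x = -atan(2/5)/2 + pi/2 ≈ 1.3805 (local maximum); x = pi - atan(2/5)/2 ≈ 2.9513 (local minimum)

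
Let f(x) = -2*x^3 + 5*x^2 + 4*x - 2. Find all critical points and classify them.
f'(x) = -6*x^2 + 10*x + 4

Solve f'(x) = 0:
  Factor: -6*x^2 + 10*x + 4 = -2*(x - 2)*(3*x + 1) = 0.
  ⇒ x = -1/3, 2

f''(x) = 10 - 12*x
Second-derivative test at each critical point:
  f''(-1/3) = 14 > 0 → local minimum
  f''(2) = -14 < 0 → local maximum

Critical points: x = -1/3 (local minimum); x = 2 (local maximum)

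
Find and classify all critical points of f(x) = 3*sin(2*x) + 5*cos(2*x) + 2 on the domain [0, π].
f'(x) = -10*sin(2*x) + 6*cos(2*x)

Solve f'(x) = 0 on [0, π]:
  f'(x) = 0 ⇔ 3*cos(2*x) = 5*sin(2*x) ⇔ tan(2*x) = 3/5, i.e. 2*x = arctan(3/5) + nπ; keep the solutions lying in [0, π].
  ⇒ x = atan(3/5)/2 ≈ 0.2702, atan(3/5)/2 + pi/2 ≈ 1.8410

f''(x) = -12*sin(2*x) - 20*cos(2*x)
Second-derivative test at each critical point:
  f''(0.2702) = -23.3238 < 0 → local maximum
  f''(1.8410) = 23.3238 > 0 → local minimum

Critical points: x = atan(3/5)/2 ≈ 0.2702 (local maximum); x = atan(3/5)/2 + pi/2 ≈ 1.8410 (local minimum)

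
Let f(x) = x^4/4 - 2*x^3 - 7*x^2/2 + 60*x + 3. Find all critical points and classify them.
f'(x) = x^3 - 6*x^2 - 7*x + 60

Solve f'(x) = 0:
  Factor: x^3 - 6*x^2 - 7*x + 60 = (x - 5)*(x - 4)*(x + 3) = 0.
  ⇒ x = -3, 4, 5

f''(x) = 3*x^2 - 12*x - 7
Second-derivative test at each critical point:
  f''(-3) = 56 > 0 → local minimum
  f''(4) = -7 < 0 → local maximum
  f''(5) = 8 > 0 → local minimum

Critical points: x = -3 (local minimum); x = 4 (local maximum); x = 5 (local minimum)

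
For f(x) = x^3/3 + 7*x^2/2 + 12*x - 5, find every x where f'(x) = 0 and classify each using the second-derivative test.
f'(x) = x^2 + 7*x + 12

Solve f'(x) = 0:
  Factor: x^2 + 7*x + 12 = (x + 3)*(x + 4) = 0.
  ⇒ x = -4, -3

f''(x) = 2*x + 7
Second-derivative test at each critical point:
  f''(-4) = -1 < 0 → local maximum
  f''(-3) = 1 > 0 → local minimum

Critical points: x = -4 (local maximum); x = -3 (local minimum)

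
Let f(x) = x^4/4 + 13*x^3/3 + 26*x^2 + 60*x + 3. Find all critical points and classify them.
f'(x) = x^3 + 13*x^2 + 52*x + 60

Solve f'(x) = 0:
  Factor: x^3 + 13*x^2 + 52*x + 60 = (x + 2)*(x + 5)*(x + 6) = 0.
  ⇒ x = -6, -5, -2

f''(x) = 3*x^2 + 26*x + 52
Second-derivative test at each critical point:
  f''(-6) = 4 > 0 → local minimum
  f''(-5) = -3 < 0 → local maximum
  f''(-2) = 12 > 0 → local minimum

Critical points: x = -6 (local minimum); x = -5 (local maximum); x = -2 (local minimum)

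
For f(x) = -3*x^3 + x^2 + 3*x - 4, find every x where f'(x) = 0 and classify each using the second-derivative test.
f'(x) = -9*x^2 + 2*x + 3

Solve f'(x) = 0:
  9*x^2 - 2*x - 3 = 0 has no rational roots; quadratic formula: x = (2 ± √112)/18.
  ⇒ x = 1/9 - 2*sqrt(7)/9 ≈ -0.4768, 1/9 + 2*sqrt(7)/9 ≈ 0.6991

f''(x) = 2 - 18*x
Second-derivative test at each critical point:
  f''(-0.4768) = 10.5830 > 0 → local minimum
  f''(0.6991) = -10.5830 < 0 → local maximum

Critical points: x = 1/9 - 2*sqrt(7)/9 ≈ -0.4768 (local minimum); x = 1/9 + 2*sqrt(7)/9 ≈ 0.6991 (local maximum)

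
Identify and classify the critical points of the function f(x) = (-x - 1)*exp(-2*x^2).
f'(x) = (4*x*(x + 1) - 1)*exp(-2*x^2)

Solve f'(x) = 0:
  f'(x) = (4*x^2 + 4*x - 1)·exp(-2*x^2) and exp(-2*x^2) > 0 for every x, so f'(x) = 0 ⇔ 4*x^2 + 4*x - 1 = 0.
  4*x^2 + 4*x - 1 = 0 has no rational roots; quadratic formula: x = (-4 ± √32)/8.
  ⇒ x = -sqrt(2)/2 - 1/2 ≈ -1.2071, -1/2 + sqrt(2)/2 ≈ 0.2071

f''(x) = 4*(-4*x^2*(x + 1) + 3*x + 1)*exp(-2*x^2)
Second-derivative test at each critical point:
  f''(-1.2071) = -0.3069 < 0 → local maximum
  f''(0.2071) = 5.1918 > 0 → local minimum

Critical points: x = -sqrt(2)/2 - 1/2 ≈ -1.2071 (local maximum); x = -1/2 + sqrt(2)/2 ≈ 0.2071 (local minimum)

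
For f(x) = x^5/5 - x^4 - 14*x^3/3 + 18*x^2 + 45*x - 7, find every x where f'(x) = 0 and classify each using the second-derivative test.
f'(x) = x^4 - 4*x^3 - 14*x^2 + 36*x + 45

Solve f'(x) = 0:
  Factor: x^4 - 4*x^3 - 14*x^2 + 36*x + 45 = (x - 5)*(x - 3)*(x + 1)*(x + 3) = 0.
  ⇒ x = -3, -1, 3, 5

f''(x) = 4*x^3 - 12*x^2 - 28*x + 36
Second-derivative test at each critical point:
  f''(-3) = -96 < 0 → local maximum
  f''(-1) = 48 > 0 → local minimum
  f''(3) = -48 < 0 → local maximum
  f''(5) = 96 > 0 → local minimum

Critical points: x = -3 (local maximum); x = -1 (local minimum); x = 3 (local maximum); x = 5 (local minimum)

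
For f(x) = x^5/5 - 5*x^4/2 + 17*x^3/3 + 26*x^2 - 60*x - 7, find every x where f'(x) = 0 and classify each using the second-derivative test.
f'(x) = x^4 - 10*x^3 + 17*x^2 + 52*x - 60

Solve f'(x) = 0:
  Factor: x^4 - 10*x^3 + 17*x^2 + 52*x - 60 = (x - 6)*(x - 5)*(x - 1)*(x + 2) = 0.
  ⇒ x = -2, 1, 5, 6

f''(x) = 4*x^3 - 30*x^2 + 34*x + 52
Second-derivative test at each critical point:
  f''(-2) = -168 < 0 → local maximum
  f''(1) = 60 > 0 → local minimum
  f''(5) = -28 < 0 → local maximum
  f''(6) = 40 > 0 → local minimum

Critical points: x = -2 (local maximum); x = 1 (local minimum); x = 5 (local maximum); x = 6 (local minimum)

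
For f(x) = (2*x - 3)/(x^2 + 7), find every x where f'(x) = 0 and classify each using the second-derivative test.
f'(x) = 2*(-x^2 + 3*x + 7)/(x^4 + 14*x^2 + 49)

Solve f'(x) = 0:
  f'(x) = -2*(x^2 - 3*x - 7)/(x^2 + 7)^2; the denominator is positive wherever f is defined, so f'(x) = 0 ⇔ -2*x^2 + 6*x + 14 = 0.
  Factor: -2*x^2 + 6*x + 14 = -2*(x^2 - 3*x - 7); x^2 - 3*x - 7 = 0 has no rational roots; quadratic formula: x = (3 ± √37)/2.
  ⇒ x = 3/2 - sqrt(37)/2 ≈ -1.5414, 3/2 + sqrt(37)/2 ≈ 4.5414

f''(x) = 2*(4*x^2*(2*x - 3) + 3*(1 - 2*x)*(x^2 + 7))/(x^2 + 7)^3
Second-derivative test at each critical point:
  f''(-1.5414) = 0.1384 > 0 → local minimum
  f''(4.5414) = -0.0159 < 0 → local maximum

Critical points: x = 3/2 - sqrt(37)/2 ≈ -1.5414 (local minimum); x = 3/2 + sqrt(37)/2 ≈ 4.5414 (local maximum)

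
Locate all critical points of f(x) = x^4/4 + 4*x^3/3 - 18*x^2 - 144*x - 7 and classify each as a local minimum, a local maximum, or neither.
f'(x) = x^3 + 4*x^2 - 36*x - 144

Solve f'(x) = 0:
  Factor: x^3 + 4*x^2 - 36*x - 144 = (x - 6)*(x + 4)*(x + 6) = 0.
  ⇒ x = -6, -4, 6

f''(x) = 3*x^2 + 8*x - 36
Second-derivative test at each critical point:
  f''(-6) = 24 > 0 → local minimum
  f''(-4) = -20 < 0 → local maximum
  f''(6) = 120 > 0 → local minimum

Critical points: x = -6 (local minimum); x = -4 (local maximum); x = 6 (local minimum)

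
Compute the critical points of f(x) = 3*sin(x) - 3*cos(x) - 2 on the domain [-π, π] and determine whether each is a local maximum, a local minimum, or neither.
f'(x) = 3*sqrt(2)*sin(x + pi/4)

Solve f'(x) = 0 on [-π, π]:
  f'(x) = 0 ⇔ 3*cos(x) = -3*sin(x) ⇔ tan(x) = -1, i.e. x = arctan(-1) + nπ; keep the solutions lying in [-π, π].
  ⇒ x = -pi/4 ≈ -0.7854, 3*pi/4 ≈ 2.3562

f''(x) = 3*sqrt(2)*cos(x + pi/4)
Second-derivative test at each critical point:
  f''(-0.7854) = 4.2426 > 0 → local minimum
  f''(2.3562) = -4.2426 < 0 → local maximum

Critical points: x = -pi/4 ≈ -0.7854 (local minimum); x = 3*pi/4 ≈ 2.3562 (local maximum)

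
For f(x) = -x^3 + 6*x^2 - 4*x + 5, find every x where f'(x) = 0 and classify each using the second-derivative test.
f'(x) = -3*x^2 + 12*x - 4

Solve f'(x) = 0:
  3*x^2 - 12*x + 4 = 0 has no rational roots; quadratic formula: x = (12 ± √96)/6.
  ⇒ x = 2 - 2*sqrt(6)/3 ≈ 0.3670, 2*sqrt(6)/3 + 2 ≈ 3.6330

f''(x) = 12 - 6*x
Second-derivative test at each critical point:
  f''(0.3670) = 9.7980 > 0 → local minimum
  f''(3.6330) = -9.7980 < 0 → local maximum

Critical points: x = 2 - 2*sqrt(6)/3 ≈ 0.3670 (local minimum); x = 2*sqrt(6)/3 + 2 ≈ 3.6330 (local maximum)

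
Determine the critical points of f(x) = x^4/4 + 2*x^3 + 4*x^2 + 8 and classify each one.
f'(x) = x*(x^2 + 6*x + 8)

Solve f'(x) = 0:
  Factor: x^3 + 6*x^2 + 8*x = x*(x + 2)*(x + 4) = 0.
  ⇒ x = -4, -2, 0

f''(x) = 3*x^2 + 12*x + 8
Second-derivative test at each critical point:
  f''(-4) = 8 > 0 → local minimum
  f''(-2) = -4 < 0 → local maximum
  f''(0) = 8 > 0 → local minimum

Critical points: x = -4 (local minimum); x = -2 (local maximum); x = 0 (local minimum)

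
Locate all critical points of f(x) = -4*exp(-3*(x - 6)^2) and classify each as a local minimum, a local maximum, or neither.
f'(x) = 24*(x - 6)*exp(-3*(x - 6)^2)

Solve f'(x) = 0:
  f'(x) = (24*x - 144)·exp(-3*(x - 6)^2) and exp(-3*(x - 6)^2) > 0 for every x, so f'(x) = 0 ⇔ 24*x - 144 = 0.
  Factor: 24*x - 144 = 24*(x - 6) = 0.
  ⇒ x = 6

f''(x) = 24*(1 - 6*(x - 6)^2)*exp(-3*(x - 6)^2)
Second-derivative test at each critical point:
  f''(6) = 24 > 0 → local minimum

Critical points: x = 6 (local minimum)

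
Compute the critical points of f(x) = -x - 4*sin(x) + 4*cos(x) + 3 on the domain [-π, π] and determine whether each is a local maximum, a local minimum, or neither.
f'(x) = -4*sqrt(2)*sin(x + pi/4) - 1

Solve f'(x) = 0 on [-π, π]:
  f'(x) = 0 ⇔ -4*sin(x) - 4*cos(x) = 1. Write the left side as R·cos(x + φ) with R = √((-4)² + 4²) = 4*sqrt(2), cos φ = -sqrt(2)/2, sin φ = sqrt(2)/2; then cos(x + φ) = sqrt(2)/8. Solve for x and keep the solutions lying in [-π, π].
  ⇒ x = atan((-sqrt(31) - 1)/(-1 + sqrt(31))) ≈ -0.9631, atan((-1 + sqrt(31))/(-sqrt(31) - 1)) + pi ≈ 2.5339

f''(x) = -4*sqrt(2)*cos(x + pi/4)
Second-derivative test at each critical point:
  f''(-0.9631) = -5.5678 < 0 → local maximum
  f''(2.5339) = 5.5678 > 0 → local minimum

Critical points: x = atan((-sqrt(31) - 1)/(-1 + sqrt(31))) ≈ -0.9631 (local maximum); x = atan((-1 + sqrt(31))/(-sqrt(31) - 1)) + pi ≈ 2.5339 (local minimum)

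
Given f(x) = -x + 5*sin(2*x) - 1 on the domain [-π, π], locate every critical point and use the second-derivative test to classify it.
f'(x) = 10*cos(2*x) - 1

Solve f'(x) = 0 on [-π, π]:
  f'(x) = 0 ⇔ cos(2*x) = 1/10, i.e. 2*x = ±arccos(1/10) + 2nπ; keep the solutions lying in [-π, π].
  ⇒ x = -pi + acos(1/10)/2 ≈ -2.4063, -acos(1/10)/2 ≈ -0.7353, acos(1/10)/2 ≈ 0.7353, pi - acos(1/10)/2 ≈ 2.4063

f''(x) = -20*sin(2*x)
Second-derivative test at each critical point:
  f''(-2.4063) = -19.8997 < 0 → local maximum
  f''(-0.7353) = 19.8997 > 0 → local minimum
  f''(0.7353) = -19.8997 < 0 → local maximum
  f''(2.4063) = 19.8997 > 0 → local minimum

Critical points: x = -pi + acos(1/10)/2 ≈ -2.4063 (local maximum); x = -acos(1/10)/2 ≈ -0.7353 (local minimum); x = acos(1/10)/2 ≈ 0.7353 (local maximum); x = pi - acos(1/10)/2 ≈ 2.4063 (local minimum)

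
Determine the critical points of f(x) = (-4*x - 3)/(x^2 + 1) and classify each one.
f'(x) = 2*(2*x^2 + 3*x - 2)/(x^4 + 2*x^2 + 1)

Solve f'(x) = 0:
  f'(x) = 2*(x + 2)*(2*x - 1)/(x^2 + 1)^2; the denominator is positive wherever f is defined, so f'(x) = 0 ⇔ 4*x^2 + 6*x - 4 = 0.
  Factor: 4*x^2 + 6*x - 4 = 2*(x + 2)*(2*x - 1) = 0.
  ⇒ x = -2, 1/2

f''(x) = 2*(-4*x^2*(4*x + 3) + 3*(4*x + 1)*(x^2 + 1))/(x^2 + 1)^3
Second-derivative test at each critical point:
  f''(-2) = -2/5 < 0 → local maximum
  f''(1/2) = 32/5 > 0 → local minimum

Critical points: x = -2 (local maximum); x = 1/2 (local minimum)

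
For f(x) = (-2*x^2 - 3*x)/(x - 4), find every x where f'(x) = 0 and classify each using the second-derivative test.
f'(x) = 2*(-x^2 + 8*x + 6)/(x^2 - 8*x + 16)

Solve f'(x) = 0:
  f'(x) = -2*(x^2 - 8*x - 6)/(x - 4)^2; the denominator is positive wherever f is defined, so f'(x) = 0 ⇔ -2*x^2 + 16*x + 12 = 0.
  Factor: -2*x^2 + 16*x + 12 = -2*(x^2 - 8*x - 6); x^2 - 8*x - 6 = 0 has no rational roots; quadratic formula: x = (8 ± √88)/2.
  ⇒ x = 4 - sqrt(22) ≈ -0.6904, 4 + sqrt(22) ≈ 8.6904

f''(x) = -88/(x^3 - 12*x^2 + 48*x - 64)
Second-derivative test at each critical point:
  f''(-0.6904) = 0.8528 > 0 → local minimum
  f''(8.6904) = -0.8528 < 0 → local maximum

Critical points: x = 4 - sqrt(22) ≈ -0.6904 (local minimum); x = 4 + sqrt(22) ≈ 8.6904 (local maximum)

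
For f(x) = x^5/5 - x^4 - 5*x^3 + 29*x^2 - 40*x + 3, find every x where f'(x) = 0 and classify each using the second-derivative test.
f'(x) = x^4 - 4*x^3 - 15*x^2 + 58*x - 40

Solve f'(x) = 0:
  Factor: x^4 - 4*x^3 - 15*x^2 + 58*x - 40 = (x - 5)*(x - 2)*(x - 1)*(x + 4) = 0.
  ⇒ x = -4, 1, 2, 5

f''(x) = 4*x^3 - 12*x^2 - 30*x + 58
Second-derivative test at each critical point:
  f''(-4) = -270 < 0 → local maximum
  f''(1) = 20 > 0 → local minimum
  f''(2) = -18 < 0 → local maximum
  f''(5) = 108 > 0 → local minimum

Critical points: x = -4 (local maximum); x = 1 (local minimum); x = 2 (local maximum); x = 5 (local minimum)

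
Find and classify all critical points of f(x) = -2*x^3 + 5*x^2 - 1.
f'(x) = 2*x*(5 - 3*x)

Solve f'(x) = 0:
  Factor: -6*x^2 + 10*x = -2*x*(3*x - 5) = 0.
  ⇒ x = 0, 5/3

f''(x) = 10 - 12*x
Second-derivative test at each critical point:
  f''(0) = 10 > 0 → local minimum
  f''(5/3) = -10 < 0 → local maximum

Critical points: x = 0 (local minimum); x = 5/3 (local maximum)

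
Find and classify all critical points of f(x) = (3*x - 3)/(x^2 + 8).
f'(x) = 3*(x^2 - 2*x*(x - 1) + 8)/(x^2 + 8)^2

Solve f'(x) = 0:
  f'(x) = -3*(x - 4)*(x + 2)/(x^2 + 8)^2; the denominator is positive wherever f is defined, so f'(x) = 0 ⇔ -3*x^2 + 6*x + 24 = 0.
  Factor: -3*x^2 + 6*x + 24 = -3*(x - 4)*(x + 2) = 0.
  ⇒ x = -2, 4

f''(x) = 6*(4*x^2*(x - 1) + (1 - 3*x)*(x^2 + 8))/(x^2 + 8)^3
Second-derivative test at each critical point:
  f''(-2) = 1/8 > 0 → local minimum
  f''(4) = -1/32 < 0 → local maximum

Critical points: x = -2 (local minimum); x = 4 (local maximum)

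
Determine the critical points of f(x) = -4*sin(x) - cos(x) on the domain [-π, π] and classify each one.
f'(x) = sin(x) - 4*cos(x)

Solve f'(x) = 0 on [-π, π]:
  f'(x) = 0 ⇔ -4*cos(x) = -sin(x) ⇔ tan(x) = 4, i.e. x = arctan(4) + nπ; keep the solutions lying in [-π, π].
  ⇒ x = -pi + atan(4) ≈ -1.8158, atan(4) ≈ 1.3258

f''(x) = 4*sin(x) + cos(x)
Second-derivative test at each critical point:
  f''(-1.8158) = -4.1231 < 0 → local maximum
  f''(1.3258) = 4.1231 > 0 → local minimum

Critical points: x = -pi + atan(4) ≈ -1.8158 (local maximum); x = atan(4) ≈ 1.3258 (local minimum)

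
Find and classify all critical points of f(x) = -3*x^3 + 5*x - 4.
f'(x) = 5 - 9*x^2

Solve f'(x) = 0:
  9*x^2 - 5 = 0 has no rational roots; quadratic formula: x = (0 ± √180)/18.
  ⇒ x = -sqrt(5)/3 ≈ -0.7454, sqrt(5)/3 ≈ 0.7454

f''(x) = -18*x
Second-derivative test at each critical point:
  f''(-0.7454) = 13.4164 > 0 → local minimum
  f''(0.7454) = -13.4164 < 0 → local maximum

Critical points: x = -sqrt(5)/3 ≈ -0.7454 (local minimum); x = sqrt(5)/3 ≈ 0.7454 (local maximum)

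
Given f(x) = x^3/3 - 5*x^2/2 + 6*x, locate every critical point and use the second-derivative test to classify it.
f'(x) = x^2 - 5*x + 6

Solve f'(x) = 0:
  Factor: x^2 - 5*x + 6 = (x - 3)*(x - 2) = 0.
  ⇒ x = 2, 3

f''(x) = 2*x - 5
Second-derivative test at each critical point:
  f''(2) = -1 < 0 → local maximum
  f''(3) = 1 > 0 → local minimum

Critical points: x = 2 (local maximum); x = 3 (local minimum)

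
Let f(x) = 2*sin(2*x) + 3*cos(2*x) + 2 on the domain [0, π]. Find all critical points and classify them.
f'(x) = -6*sin(2*x) + 4*cos(2*x)

Solve f'(x) = 0 on [0, π]:
  f'(x) = 0 ⇔ 2*cos(2*x) = 3*sin(2*x) ⇔ tan(2*x) = 2/3, i.e. 2*x = arctan(2/3) + nπ; keep the solutions lying in [0, π].
  ⇒ x = atan(2/3)/2 ≈ 0.2940, atan(2/3)/2 + pi/2 ≈ 1.8648

f''(x) = -8*sin(2*x) - 12*cos(2*x)
Second-derivative test at each critical point:
  f''(0.2940) = -14.4222 < 0 → local maximum
  f''(1.8648) = 14.4222 > 0 → local minimum

Critical points: x = atan(2/3)/2 ≈ 0.2940 (local maximum); x = atan(2/3)/2 + pi/2 ≈ 1.8648 (local minimum)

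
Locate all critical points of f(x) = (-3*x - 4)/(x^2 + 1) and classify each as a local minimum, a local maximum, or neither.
f'(x) = (3*x^2 + 8*x - 3)/(x^4 + 2*x^2 + 1)

Solve f'(x) = 0:
  f'(x) = (x + 3)*(3*x - 1)/(x^2 + 1)^2; the denominator is positive wherever f is defined, so f'(x) = 0 ⇔ 3*x^2 + 8*x - 3 = 0.
  Factor: 3*x^2 + 8*x - 3 = (x + 3)*(3*x - 1) = 0.
  ⇒ x = -3, 1/3

f''(x) = 2*(-4*x^2*(3*x + 4) + (9*x + 4)*(x^2 + 1))/(x^2 + 1)^3
Second-derivative test at each critical point:
  f''(-3) = -1/10 < 0 → local maximum
  f''(1/3) = 81/10 > 0 → local minimum

Critical points: x = -3 (local maximum); x = 1/3 (local minimum)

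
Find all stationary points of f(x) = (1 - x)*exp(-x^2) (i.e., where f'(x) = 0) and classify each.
f'(x) = (2*x*(x - 1) - 1)*exp(-x^2)

Solve f'(x) = 0:
  f'(x) = (2*x^2 - 2*x - 1)·exp(-x^2) and exp(-x^2) > 0 for every x, so f'(x) = 0 ⇔ 2*x^2 - 2*x - 1 = 0.
  2*x^2 - 2*x - 1 = 0 has no rational roots; quadratic formula: x = (2 ± √12)/4.
  ⇒ x = 1/2 - sqrt(3)/2 ≈ -0.3660, 1/2 + sqrt(3)/2 ≈ 1.3660

f''(x) = 2*(2*x^2*(1 - x) + 3*x - 1)*exp(-x^2)
Second-derivative test at each critical point:
  f''(-0.3660) = -3.0297 < 0 → local maximum
  f''(1.3660) = 0.5360 > 0 → local minimum

Critical points: x = 1/2 - sqrt(3)/2 ≈ -0.3660 (local maximum); x = 1/2 + sqrt(3)/2 ≈ 1.3660 (local minimum)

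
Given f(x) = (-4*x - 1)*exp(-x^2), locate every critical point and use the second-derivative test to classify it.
f'(x) = 2*(x*(4*x + 1) - 2)*exp(-x^2)

Solve f'(x) = 0:
  f'(x) = (8*x^2 + 2*x - 4)·exp(-x^2) and exp(-x^2) > 0 for every x, so f'(x) = 0 ⇔ 8*x^2 + 2*x - 4 = 0.
  Factor: 8*x^2 + 2*x - 4 = 2*(4*x^2 + x - 2); 4*x^2 + x - 2 = 0 has no rational roots; quadratic formula: x = (-1 ± √33)/8.
  ⇒ x = -sqrt(33)/8 - 1/8 ≈ -0.8431, -1/8 + sqrt(33)/8 ≈ 0.5931

f''(x) = 2*(-8*x^3 - 2*x^2 + 12*x + 1)*exp(-x^2)
Second-derivative test at each critical point:
  f''(-0.8431) = -5.6442 < 0 → local maximum
  f''(0.5931) = 8.0822 > 0 → local minimum

Critical points: x = -sqrt(33)/8 - 1/8 ≈ -0.8431 (local maximum); x = -1/8 + sqrt(33)/8 ≈ 0.5931 (local minimum)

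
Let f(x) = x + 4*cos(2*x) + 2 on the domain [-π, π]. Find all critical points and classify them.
f'(x) = 1 - 8*sin(2*x)

Solve f'(x) = 0 on [-π, π]:
  f'(x) = 0 ⇔ sin(2*x) = 1/8, i.e. 2*x = arcsin(1/8) + 2nπ or 2*x = π − arcsin(1/8) + 2nπ; keep the solutions lying in [-π, π].
  ⇒ x = -pi + asin(1/8)/2 ≈ -3.0789, -pi/2 - asin(1/8)/2 ≈ -1.6335, asin(1/8)/2 ≈ 0.0627, -asin(1/8)/2 + pi/2 ≈ 1.5081

f''(x) = -16*cos(2*x)
Second-derivative test at each critical point:
  f''(-3.0789) = -15.8745 < 0 → local maximum
  f''(-1.6335) = 15.8745 > 0 → local minimum
  f''(0.0627) = -15.8745 < 0 → local maximum
  f''(1.5081) = 15.8745 > 0 → local minimum

Critical points: x = -pi + asin(1/8)/2 ≈ -3.0789 (local maximum); x = -pi/2 - asin(1/8)/2 ≈ -1.6335 (local minimum); x = asin(1/8)/2 ≈ 0.0627 (local maximum); x = -asin(1/8)/2 + pi/2 ≈ 1.5081 (local minimum)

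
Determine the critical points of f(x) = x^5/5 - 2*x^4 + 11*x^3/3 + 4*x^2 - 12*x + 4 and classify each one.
f'(x) = x^4 - 8*x^3 + 11*x^2 + 8*x - 12

Solve f'(x) = 0:
  Factor: x^4 - 8*x^3 + 11*x^2 + 8*x - 12 = (x - 6)*(x - 2)*(x - 1)*(x + 1) = 0.
  ⇒ x = -1, 1, 2, 6

f''(x) = 4*x^3 - 24*x^2 + 22*x + 8
Second-derivative test at each critical point:
  f''(-1) = -42 < 0 → local maximum
  f''(1) = 10 > 0 → local minimum
  f''(2) = -12 < 0 → local maximum
  f''(6) = 140 > 0 → local minimum

Critical points: x = -1 (local maximum); x = 1 (local minimum); x = 2 (local maximum); x = 6 (local minimum)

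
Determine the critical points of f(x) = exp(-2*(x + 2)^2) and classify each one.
f'(x) = 4*(-x - 2)*exp(-2*(x + 2)^2)

Solve f'(x) = 0:
  f'(x) = (-4*x - 8)·exp(-2*(x + 2)^2) and exp(-2*(x + 2)^2) > 0 for every x, so f'(x) = 0 ⇔ -4*x - 8 = 0.
  Factor: -4*x - 8 = -4*(x + 2) = 0.
  ⇒ x = -2

f''(x) = 4*(4*(x + 2)^2 - 1)*exp(-2*(x + 2)^2)
Second-derivative test at each critical point:
  f''(-2) = -4 < 0 → local maximum

Critical points: x = -2 (local maximum)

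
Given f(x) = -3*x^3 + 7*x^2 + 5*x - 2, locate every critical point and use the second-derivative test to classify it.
f'(x) = -9*x^2 + 14*x + 5

Solve f'(x) = 0:
  9*x^2 - 14*x - 5 = 0 has no rational roots; quadratic formula: x = (14 ± √376)/18.
  ⇒ x = 7/9 - sqrt(94)/9 ≈ -0.2995, 7/9 + sqrt(94)/9 ≈ 1.8550

f''(x) = 14 - 18*x
Second-derivative test at each critical point:
  f''(-0.2995) = 19.3907 > 0 → local minimum
  f''(1.8550) = -19.3907 < 0 → local maximum

Critical points: x = 7/9 - sqrt(94)/9 ≈ -0.2995 (local minimum); x = 7/9 + sqrt(94)/9 ≈ 1.8550 (local maximum)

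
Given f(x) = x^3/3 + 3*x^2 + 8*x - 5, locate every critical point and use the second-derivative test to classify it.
f'(x) = x^2 + 6*x + 8

Solve f'(x) = 0:
  Factor: x^2 + 6*x + 8 = (x + 2)*(x + 4) = 0.
  ⇒ x = -4, -2

f''(x) = 2*x + 6
Second-derivative test at each critical point:
  f''(-4) = -2 < 0 → local maximum
  f''(-2) = 2 > 0 → local minimum

Critical points: x = -4 (local maximum); x = -2 (local minimum)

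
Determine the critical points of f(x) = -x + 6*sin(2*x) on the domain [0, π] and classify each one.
f'(x) = 12*cos(2*x) - 1

Solve f'(x) = 0 on [0, π]:
  f'(x) = 0 ⇔ cos(2*x) = 1/12, i.e. 2*x = ±arccos(1/12) + 2nπ; keep the solutions lying in [0, π].
  ⇒ x = acos(1/12)/2 ≈ 0.7437, pi - acos(1/12)/2 ≈ 2.3979

f''(x) = -24*sin(2*x)
Second-derivative test at each critical point:
  f''(0.7437) = -23.9165 < 0 → local maximum
  f''(2.3979) = 23.9165 > 0 → local minimum

Critical points: x = acos(1/12)/2 ≈ 0.7437 (local maximum); x = pi - acos(1/12)/2 ≈ 2.3979 (local minimum)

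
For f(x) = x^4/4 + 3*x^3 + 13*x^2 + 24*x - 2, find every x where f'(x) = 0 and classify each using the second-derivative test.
f'(x) = x^3 + 9*x^2 + 26*x + 24

Solve f'(x) = 0:
  Factor: x^3 + 9*x^2 + 26*x + 24 = (x + 2)*(x + 3)*(x + 4) = 0.
  ⇒ x = -4, -3, -2

f''(x) = 3*x^2 + 18*x + 26
Second-derivative test at each critical point:
  f''(-4) = 2 > 0 → local minimum
  f''(-3) = -1 < 0 → local maximum
  f''(-2) = 2 > 0 → local minimum

Critical points: x = -4 (local minimum); x = -3 (local maximum); x = -2 (local minimum)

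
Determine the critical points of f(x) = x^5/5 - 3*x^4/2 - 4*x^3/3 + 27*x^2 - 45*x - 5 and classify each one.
f'(x) = x^4 - 6*x^3 - 4*x^2 + 54*x - 45

Solve f'(x) = 0:
  Factor: x^4 - 6*x^3 - 4*x^2 + 54*x - 45 = (x - 5)*(x - 3)*(x - 1)*(x + 3) = 0.
  ⇒ x = -3, 1, 3, 5

f''(x) = 4*x^3 - 18*x^2 - 8*x + 54
Second-derivative test at each critical point:
  f''(-3) = -192 < 0 → local maximum
  f''(1) = 32 > 0 → local minimum
  f''(3) = -24 < 0 → local maximum
  f''(5) = 64 > 0 → local minimum

Critical points: x = -3 (local maximum); x = 1 (local minimum); x = 3 (local maximum); x = 5 (local minimum)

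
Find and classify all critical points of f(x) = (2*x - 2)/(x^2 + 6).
f'(x) = 2*(x^2 - 2*x*(x - 1) + 6)/(x^2 + 6)^2

Solve f'(x) = 0:
  f'(x) = -2*(x^2 - 2*x - 6)/(x^2 + 6)^2; the denominator is positive wherever f is defined, so f'(x) = 0 ⇔ -2*x^2 + 4*x + 12 = 0.
  Factor: -2*x^2 + 4*x + 12 = -2*(x^2 - 2*x - 6); x^2 - 2*x - 6 = 0 has no rational roots; quadratic formula: x = (2 ± √28)/2.
  ⇒ x = 1 - sqrt(7) ≈ -1.6458, 1 + sqrt(7) ≈ 3.6458

f''(x) = 4*(4*x^2*(x - 1) + (1 - 3*x)*(x^2 + 6))/(x^2 + 6)^3
Second-derivative test at each critical point:
  f''(-1.6458) = 0.1395 > 0 → local minimum
  f''(3.6458) = -0.0284 < 0 → local maximum

Critical points: x = 1 - sqrt(7) ≈ -1.6458 (local minimum); x = 1 + sqrt(7) ≈ 3.6458 (local maximum)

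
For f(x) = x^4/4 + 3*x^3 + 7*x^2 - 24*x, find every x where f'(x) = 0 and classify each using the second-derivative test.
f'(x) = x^3 + 9*x^2 + 14*x - 24

Solve f'(x) = 0:
  Factor: x^3 + 9*x^2 + 14*x - 24 = (x - 1)*(x + 4)*(x + 6) = 0.
  ⇒ x = -6, -4, 1

f''(x) = 3*x^2 + 18*x + 14
Second-derivative test at each critical point:
  f''(-6) = 14 > 0 → local minimum
  f''(-4) = -10 < 0 → local maximum
  f''(1) = 35 > 0 → local minimum

Critical points: x = -6 (local minimum); x = -4 (local maximum); x = 1 (local minimum)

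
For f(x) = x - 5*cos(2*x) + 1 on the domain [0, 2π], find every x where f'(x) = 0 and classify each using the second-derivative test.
f'(x) = 10*sin(2*x) + 1

Solve f'(x) = 0 on [0, 2π]:
  f'(x) = 0 ⇔ sin(2*x) = -1/10, i.e. 2*x = arcsin(-1/10) + 2nπ or 2*x = π − arcsin(-1/10) + 2nπ; keep the solutions lying in [0, 2π].
  ⇒ x = asin(1/10)/2 + pi/2 ≈ 1.6209, pi - asin(1/10)/2 ≈ 3.0915, asin(1/10)/2 + 3*pi/2 ≈ 4.7625, -asin(1/10)/2 + 2*pi ≈ 6.2331

f''(x) = 20*cos(2*x)
Second-derivative test at each critical point:
  f''(1.6209) = -19.8997 < 0 → local maximum
  f''(3.0915) = 19.8997 > 0 → local minimum
  f''(4.7625) = -19.8997 < 0 → local maximum
  f''(6.2331) = 19.8997 > 0 → local minimum

Critical points: x = asin(1/10)/2 + pi/2 ≈ 1.6209 (local maximum); x = pi - asin(1/10)/2 ≈ 3.0915 (local minimum); x = asin(1/10)/2 + 3*pi/2 ≈ 4.7625 (local maximum); x = -asin(1/10)/2 + 2*pi ≈ 6.2331 (local minimum)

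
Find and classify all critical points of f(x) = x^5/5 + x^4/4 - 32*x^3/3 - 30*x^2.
f'(x) = x*(x^3 + x^2 - 32*x - 60)

Solve f'(x) = 0:
  Factor: x^4 + x^3 - 32*x^2 - 60*x = x*(x - 6)*(x + 2)*(x + 5) = 0.
  ⇒ x = -5, -2, 0, 6

f''(x) = 4*x^3 + 3*x^2 - 64*x - 60
Second-derivative test at each critical point:
  f''(-5) = -165 < 0 → local maximum
  f''(-2) = 48 > 0 → local minimum
  f''(0) = -60 < 0 → local maximum
  f''(6) = 528 > 0 → local minimum

Critical points: x = -5 (local maximum); x = -2 (local minimum); x = 0 (local maximum); x = 6 (local minimum)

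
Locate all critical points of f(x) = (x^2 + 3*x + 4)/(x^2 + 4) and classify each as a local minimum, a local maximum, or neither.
f'(x) = 3*(4 - x^2)/(x^4 + 8*x^2 + 16)

Solve f'(x) = 0:
  f'(x) = -3*(x - 2)*(x + 2)/(x^2 + 4)^2; the denominator is positive wherever f is defined, so f'(x) = 0 ⇔ 12 - 3*x^2 = 0.
  Factor: 12 - 3*x^2 = -3*(x - 2)*(x + 2) = 0.
  ⇒ x = -2, 2

f''(x) = 6*x*(x^2 - 12)/(x^6 + 12*x^4 + 48*x^2 + 64)
Second-derivative test at each critical point:
  f''(-2) = 3/16 > 0 → local minimum
  f''(2) = -3/16 < 0 → local maximum

Critical points: x = -2 (local minimum); x = 2 (local maximum)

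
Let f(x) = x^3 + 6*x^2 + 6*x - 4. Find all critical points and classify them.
f'(x) = 3*x^2 + 12*x + 6

Solve f'(x) = 0:
  Factor: 3*x^2 + 12*x + 6 = 3*(x^2 + 4*x + 2); x^2 + 4*x + 2 = 0 has no rational roots; quadratic formula: x = (-4 ± √8)/2.
  ⇒ x = -2 - sqrt(2) ≈ -3.4142, -2 + sqrt(2) ≈ -0.5858

f''(x) = 6*x + 12
Second-derivative test at each critical point:
  f''(-3.4142) = -8.4853 < 0 → local maximum
  f''(-0.5858) = 8.4853 > 0 → local minimum

Critical points: x = -2 - sqrt(2) ≈ -3.4142 (local maximum); x = -2 + sqrt(2) ≈ -0.5858 (local minimum)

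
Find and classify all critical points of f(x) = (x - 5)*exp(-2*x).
f'(x) = (11 - 2*x)*exp(-2*x)

Solve f'(x) = 0:
  f'(x) = (11 - 2*x)·exp(-2*x) and exp(-2*x) > 0 for every x, so f'(x) = 0 ⇔ 11 - 2*x = 0.
  11 - 2*x = 0.
  ⇒ x = 11/2

f''(x) = 4*(x - 6)*exp(-2*x)
Second-derivative test at each critical point:
  f''(11/2) = -3.340e-05 < 0 → local maximum

Critical points: x = 11/2 (local maximum)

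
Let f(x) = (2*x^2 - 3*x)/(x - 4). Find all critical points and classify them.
f'(x) = 2*(x^2 - 8*x + 6)/(x^2 - 8*x + 16)

Solve f'(x) = 0:
  f'(x) = 2*(x^2 - 8*x + 6)/(x - 4)^2; the denominator is positive wherever f is defined, so f'(x) = 0 ⇔ 2*x^2 - 16*x + 12 = 0.
  Factor: 2*x^2 - 16*x + 12 = 2*(x^2 - 8*x + 6); x^2 - 8*x + 6 = 0 has no rational roots; quadratic formula: x = (8 ± √40)/2.
  ⇒ x = 4 - sqrt(10) ≈ 0.8377, sqrt(10) + 4 ≈ 7.1623

f''(x) = 40/(x^3 - 12*x^2 + 48*x - 64)
Second-derivative test at each critical point:
  f''(0.8377) = -1.2649 < 0 → local maximum
  f''(7.1623) = 1.2649 > 0 → local minimum

Critical points: x = 4 - sqrt(10) ≈ 0.8377 (local maximum); x = sqrt(10) + 4 ≈ 7.1623 (local minimum)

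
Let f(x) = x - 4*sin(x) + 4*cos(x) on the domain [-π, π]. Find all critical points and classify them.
f'(x) = -4*sqrt(2)*sin(x + pi/4) + 1

Solve f'(x) = 0 on [-π, π]:
  f'(x) = 0 ⇔ -4*sin(x) - 4*cos(x) = -1. Write the left side as R·cos(x + φ) with R = √((-4)² + 4²) = 4*sqrt(2), cos φ = -sqrt(2)/2, sin φ = sqrt(2)/2; then cos(x + φ) = -sqrt(2)/8. Solve for x and keep the solutions lying in [-π, π].
  ⇒ x = atan((1 - sqrt(31))/(1 + sqrt(31))) ≈ -0.6077, atan((1 + sqrt(31))/(1 - sqrt(31))) + pi ≈ 2.1785

f''(x) = -4*sqrt(2)*cos(x + pi/4)
Second-derivative test at each critical point:
  f''(-0.6077) = -5.5678 < 0 → local maximum
  f''(2.1785) = 5.5678 > 0 → local minimum

Critical points: x = atan((1 - sqrt(31))/(1 + sqrt(31))) ≈ -0.6077 (local maximum); x = atan((1 + sqrt(31))/(1 - sqrt(31))) + pi ≈ 2.1785 (local minimum)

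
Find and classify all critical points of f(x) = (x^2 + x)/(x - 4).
f'(x) = (x^2 - 8*x - 4)/(x^2 - 8*x + 16)

Solve f'(x) = 0:
  f'(x) = (x^2 - 8*x - 4)/(x - 4)^2; the denominator is positive wherever f is defined, so f'(x) = 0 ⇔ x^2 - 8*x - 4 = 0.
  x^2 - 8*x - 4 = 0 has no rational roots; quadratic formula: x = (8 ± √80)/2.
  ⇒ x = 4 - 2*sqrt(5) ≈ -0.4721, 4 + 2*sqrt(5) ≈ 8.4721

f''(x) = 40/(x^3 - 12*x^2 + 48*x - 64)
Second-derivative test at each critical point:
  f''(-0.4721) = -0.4472 < 0 → local maximum
  f''(8.4721) = 0.4472 > 0 → local minimum

Critical points: x = 4 - 2*sqrt(5) ≈ -0.4721 (local maximum); x = 4 + 2*sqrt(5) ≈ 8.4721 (local minimum)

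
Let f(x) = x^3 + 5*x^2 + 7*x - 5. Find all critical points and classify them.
f'(x) = 3*x^2 + 10*x + 7

Solve f'(x) = 0:
  Factor: 3*x^2 + 10*x + 7 = (x + 1)*(3*x + 7) = 0.
  ⇒ x = -7/3, -1

f''(x) = 6*x + 10
Second-derivative test at each critical point:
  f''(-7/3) = -4 < 0 → local maximum
  f''(-1) = 4 > 0 → local minimum

Critical points: x = -7/3 (local maximum); x = -1 (local minimum)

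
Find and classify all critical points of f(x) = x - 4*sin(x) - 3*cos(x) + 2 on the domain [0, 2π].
f'(x) = 3*sin(x) - 4*cos(x) + 1

Solve f'(x) = 0 on [0, 2π]:
  f'(x) = 0 ⇔ 3*sin(x) - 4*cos(x) = -1. Write the left side as R·cos(x + φ) with R = √((-4)² + (-3)²) = 5, cos φ = -4/5, sin φ = -3/5; then cos(x + φ) = -1/5. Solve for x and keep the solutions lying in [0, 2π].
  ⇒ x = atan((-3 + 8*sqrt(6))/(4 + 6*sqrt(6))) ≈ 0.7259, atan((-8*sqrt(6) - 3)/(4 - 6*sqrt(6))) + pi ≈ 4.2702

f''(x) = 4*sin(x) + 3*cos(x)
Second-derivative test at each critical point:
  f''(0.7259) = 4.8990 > 0 → local minimum
  f''(4.2702) = -4.8990 < 0 → local maximum

Critical points: x = atan((-3 + 8*sqrt(6))/(4 + 6*sqrt(6))) ≈ 0.7259 (local minimum); x = atan((-8*sqrt(6) - 3)/(4 - 6*sqrt(6))) + pi ≈ 4.2702 (local maximum)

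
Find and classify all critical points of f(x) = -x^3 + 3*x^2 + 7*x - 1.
f'(x) = -3*x^2 + 6*x + 7

Solve f'(x) = 0:
  3*x^2 - 6*x - 7 = 0 has no rational roots; quadratic formula: x = (6 ± √120)/6.
  ⇒ x = 1 - sqrt(30)/3 ≈ -0.8257, 1 + sqrt(30)/3 ≈ 2.8257

f''(x) = 6 - 6*x
Second-derivative test at each critical point:
  f''(-0.8257) = 10.9545 > 0 → local minimum
  f''(2.8257) = -10.9545 < 0 → local maximum

Critical points: x = 1 - sqrt(30)/3 ≈ -0.8257 (local minimum); x = 1 + sqrt(30)/3 ≈ 2.8257 (local maximum)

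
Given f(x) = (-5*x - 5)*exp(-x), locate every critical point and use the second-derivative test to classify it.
f'(x) = 5*x*exp(-x)

Solve f'(x) = 0:
  f'(x) = (5*x)·exp(-x) and exp(-x) > 0 for every x, so f'(x) = 0 ⇔ 5*x = 0.
  5*x = 0.
  ⇒ x = 0

f''(x) = 5*(1 - x)*exp(-x)
Second-derivative test at each critical point:
  f''(0) = 5 > 0 → local minimum

Critical points: x = 0 (local minimum)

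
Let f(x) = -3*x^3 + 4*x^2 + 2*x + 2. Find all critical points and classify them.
f'(x) = -9*x^2 + 8*x + 2

Solve f'(x) = 0:
  9*x^2 - 8*x - 2 = 0 has no rational roots; quadratic formula: x = (8 ± √136)/18.
  ⇒ x = 4/9 - sqrt(34)/9 ≈ -0.2034, 4/9 + sqrt(34)/9 ≈ 1.0923

f''(x) = 8 - 18*x
Second-derivative test at each critical point:
  f''(-0.2034) = 11.6619 > 0 → local minimum
  f''(1.0923) = -11.6619 < 0 → local maximum

Critical points: x = 4/9 - sqrt(34)/9 ≈ -0.2034 (local minimum); x = 4/9 + sqrt(34)/9 ≈ 1.0923 (local maximum)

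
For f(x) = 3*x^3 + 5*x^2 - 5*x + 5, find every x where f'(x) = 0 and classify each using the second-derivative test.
f'(x) = 9*x^2 + 10*x - 5

Solve f'(x) = 0:
  9*x^2 + 10*x - 5 = 0 has no rational roots; quadratic formula: x = (-10 ± √280)/18.
  ⇒ x = -sqrt(70)/9 - 5/9 ≈ -1.4852, -5/9 + sqrt(70)/9 ≈ 0.3741

f''(x) = 18*x + 10
Second-derivative test at each critical point:
  f''(-1.4852) = -16.7332 < 0 → local maximum
  f''(0.3741) = 16.7332 > 0 → local minimum

Critical points: x = -sqrt(70)/9 - 5/9 ≈ -1.4852 (local maximum); x = -5/9 + sqrt(70)/9 ≈ 0.3741 (local minimum)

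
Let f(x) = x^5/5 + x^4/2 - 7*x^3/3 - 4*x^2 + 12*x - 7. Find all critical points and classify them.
f'(x) = x^4 + 2*x^3 - 7*x^2 - 8*x + 12

Solve f'(x) = 0:
  Factor: x^4 + 2*x^3 - 7*x^2 - 8*x + 12 = (x - 2)*(x - 1)*(x + 2)*(x + 3) = 0.
  ⇒ x = -3, -2, 1, 2

f''(x) = 4*x^3 + 6*x^2 - 14*x - 8
Second-derivative test at each critical point:
  f''(-3) = -20 < 0 → local maximum
  f''(-2) = 12 > 0 → local minimum
  f''(1) = -12 < 0 → local maximum
  f''(2) = 20 > 0 → local minimum

Critical points: x = -3 (local maximum); x = -2 (local minimum); x = 1 (local maximum); x = 2 (local minimum)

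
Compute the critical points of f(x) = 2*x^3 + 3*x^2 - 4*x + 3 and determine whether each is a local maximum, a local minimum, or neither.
f'(x) = 6*x^2 + 6*x - 4

Solve f'(x) = 0:
  Factor: 6*x^2 + 6*x - 4 = 2*(3*x^2 + 3*x - 2); 3*x^2 + 3*x - 2 = 0 has no rational roots; quadratic formula: x = (-3 ± √33)/6.
  ⇒ x = -sqrt(33)/6 - 1/2 ≈ -1.4574, -1/2 + sqrt(33)/6 ≈ 0.4574

f''(x) = 12*x + 6
Second-derivative test at each critical point:
  f''(-1.4574) = -11.4891 < 0 → local maximum
  f''(0.4574) = 11.4891 > 0 → local minimum

Critical points: x = -sqrt(33)/6 - 1/2 ≈ -1.4574 (local maximum); x = -1/2 + sqrt(33)/6 ≈ 0.4574 (local minimum)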